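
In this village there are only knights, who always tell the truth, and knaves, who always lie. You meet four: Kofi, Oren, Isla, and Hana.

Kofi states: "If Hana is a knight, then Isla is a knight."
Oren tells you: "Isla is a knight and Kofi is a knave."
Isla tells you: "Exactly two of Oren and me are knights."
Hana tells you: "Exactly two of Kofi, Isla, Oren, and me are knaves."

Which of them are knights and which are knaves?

Kofi: knight, Oren: knave, Isla: knave, Hana: knave

Consider Kofi. Suppose Kofi is a knave.
Then no assignment of the remaining roles makes every statement match its speaker's type — contradiction.
So Kofi is a knight.
With that fixed, Oren's statement is false, so Oren is a knave.
With that fixed, Isla's statement is false, so Isla is a knave.
Consider Hana. Suppose Hana is a knight.
Then Kofi's statement comes out false, contradicting Kofi being a knight.
So Hana is a knave.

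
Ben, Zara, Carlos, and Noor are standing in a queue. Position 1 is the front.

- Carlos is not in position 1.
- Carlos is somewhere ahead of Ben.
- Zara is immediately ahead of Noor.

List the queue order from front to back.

Zara, Noor, Carlos, Ben

From clue 1: Carlos is in {2,3,4}.
From clues 1–2: Ben is in {3,4}.
From clues 1–3: Zara → position 1, Noor → position 2, Carlos → position 3, Ben → position 4.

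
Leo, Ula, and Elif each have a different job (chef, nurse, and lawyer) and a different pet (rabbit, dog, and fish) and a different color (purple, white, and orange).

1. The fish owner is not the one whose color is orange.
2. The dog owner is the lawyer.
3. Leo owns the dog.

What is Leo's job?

With clues 1–3, chef and nurse are impossible for Leo's job.
That leaves lawyer.

lawyer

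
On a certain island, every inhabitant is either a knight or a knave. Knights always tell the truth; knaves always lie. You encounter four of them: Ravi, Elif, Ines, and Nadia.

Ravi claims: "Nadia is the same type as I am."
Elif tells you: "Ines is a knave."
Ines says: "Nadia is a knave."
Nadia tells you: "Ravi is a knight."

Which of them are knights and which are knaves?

Ravi: knight, Elif: knight, Ines: knave, Nadia: knight

Consider Ravi. Suppose Ravi is a knave.
Then no assignment of the remaining roles makes every statement match its speaker's type — contradiction.
So Ravi is a knight.
With that fixed, Nadia's statement is true, so Nadia is a knight.
With that fixed, Ines's statement is false, so Ines is a knave.
With that fixed, Elif's statement is true, so Elif is a knight.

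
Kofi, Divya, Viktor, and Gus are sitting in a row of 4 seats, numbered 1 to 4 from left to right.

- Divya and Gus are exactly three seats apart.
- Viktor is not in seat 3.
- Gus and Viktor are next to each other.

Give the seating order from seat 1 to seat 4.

From clue 1: Kofi is in {2,3}.
From clues 1–2: Viktor → seat 2, Kofi → seat 3.
From clues 1–3: Gus → seat 1, Divya → seat 4.

Gus, Viktor, Kofi, Divya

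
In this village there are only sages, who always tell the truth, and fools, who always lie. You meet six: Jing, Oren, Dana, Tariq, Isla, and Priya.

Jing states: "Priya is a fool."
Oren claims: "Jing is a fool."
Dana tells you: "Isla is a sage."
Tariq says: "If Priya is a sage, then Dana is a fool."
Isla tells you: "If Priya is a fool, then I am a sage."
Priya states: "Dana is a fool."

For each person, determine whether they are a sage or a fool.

Consider Jing. Suppose Jing is a fool.
Then no assignment of the remaining roles makes every statement match its speaker's type — contradiction.
So Jing is a sage.
With that fixed, Oren's statement is false, so Oren is a fool.
Consider Dana. Suppose Dana is a fool.
Then no assignment of the remaining roles makes every statement match its speaker's type — contradiction.
So Dana is a sage.
With that fixed, Priya's statement is false, so Priya is a fool.
With that fixed, Tariq's statement is true, so Tariq is a sage.
Consider Isla. Suppose Isla is a fool.
Then Dana's statement comes out false, contradicting Dana being a sage.
So Isla is a sage.

Jing: sage, Oren: fool, Dana: sage, Tariq: sage, Isla: sage, Priya: fool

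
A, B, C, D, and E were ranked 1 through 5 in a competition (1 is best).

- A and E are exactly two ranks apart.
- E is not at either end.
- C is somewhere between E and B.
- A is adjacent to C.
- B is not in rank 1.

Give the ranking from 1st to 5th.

D, E, C, A, B

From clues 1–2: E is in {2,3,4}.
From clues 1–3: B is in {1,5}.
From clues 1–4: C → rank 3.
From clues 1–5: D → rank 1, E → rank 2, A → rank 4, B → rank 5.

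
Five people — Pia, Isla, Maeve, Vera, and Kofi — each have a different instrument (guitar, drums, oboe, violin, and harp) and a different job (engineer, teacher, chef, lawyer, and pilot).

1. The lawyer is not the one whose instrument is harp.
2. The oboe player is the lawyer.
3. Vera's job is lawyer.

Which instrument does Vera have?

With clues 1–3, drums, guitar, harp, and violin are impossible for Vera's instrument.
That leaves oboe.

oboe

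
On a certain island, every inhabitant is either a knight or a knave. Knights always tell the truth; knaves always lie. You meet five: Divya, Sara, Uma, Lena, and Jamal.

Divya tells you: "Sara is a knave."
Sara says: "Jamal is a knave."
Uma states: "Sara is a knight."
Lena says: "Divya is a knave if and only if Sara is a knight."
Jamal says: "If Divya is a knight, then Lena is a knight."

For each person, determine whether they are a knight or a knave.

Consider Divya. Suppose Divya is a knave.
Then no assignment of the remaining roles makes every statement match its speaker's type — contradiction.
So Divya is a knight.
Consider Sara. Suppose Sara is a knight.
Then Divya's statement comes out false, contradicting Divya being a knight.
So Sara is a knave.
With that fixed, Uma's statement is false, so Uma is a knave.
With that fixed, Lena's statement is true, so Lena is a knight.
With that fixed, Jamal's statement is true, so Jamal is a knight.

Divya: knight, Sara: knave, Uma: knave, Lena: knight, Jamal: knight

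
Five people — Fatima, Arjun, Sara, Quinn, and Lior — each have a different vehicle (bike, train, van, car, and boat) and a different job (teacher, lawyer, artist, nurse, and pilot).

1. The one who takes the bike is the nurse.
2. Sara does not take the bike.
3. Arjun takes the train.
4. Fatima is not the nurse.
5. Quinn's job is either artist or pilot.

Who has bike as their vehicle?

With clues 1–2, Sara is impossible for the one with vehicle bike.
With clues 1–3, Arjun is impossible for the one with vehicle bike.
With clues 1–4, Fatima is impossible for the one with vehicle bike.
With clues 1–5, Quinn is impossible for the one with vehicle bike.
That leaves Lior.

Lior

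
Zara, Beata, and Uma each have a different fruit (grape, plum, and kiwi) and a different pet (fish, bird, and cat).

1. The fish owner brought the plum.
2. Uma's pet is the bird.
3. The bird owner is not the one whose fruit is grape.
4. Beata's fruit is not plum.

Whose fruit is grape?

With clues 1–3, Uma is impossible for the one with fruit grape.
With clues 1–4, Zara is impossible for the one with fruit grape.
That leaves Beata.

Beata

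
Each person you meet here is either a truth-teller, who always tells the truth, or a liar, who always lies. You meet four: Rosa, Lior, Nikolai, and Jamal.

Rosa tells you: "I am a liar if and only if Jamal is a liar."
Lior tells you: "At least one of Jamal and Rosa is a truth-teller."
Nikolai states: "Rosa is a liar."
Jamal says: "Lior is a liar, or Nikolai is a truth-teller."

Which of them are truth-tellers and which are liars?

Rosa: liar, Lior: truth-teller, Nikolai: truth-teller, Jamal: truth-teller

Consider Rosa. Suppose Rosa is a truth-teller.
Then no assignment of the remaining roles makes every statement match its speaker's type — contradiction.
So Rosa is a liar.
With that fixed, Nikolai's statement is true, so Nikolai is a truth-teller.
With that fixed, Jamal's statement is true, so Jamal is a truth-teller.
With that fixed, Lior's statement is true, so Lior is a truth-teller.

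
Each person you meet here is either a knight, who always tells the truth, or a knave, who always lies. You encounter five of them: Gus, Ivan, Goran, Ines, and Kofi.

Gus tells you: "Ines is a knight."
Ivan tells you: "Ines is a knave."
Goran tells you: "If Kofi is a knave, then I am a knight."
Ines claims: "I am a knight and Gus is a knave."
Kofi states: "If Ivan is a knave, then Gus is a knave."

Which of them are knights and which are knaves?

Consider Gus. Suppose Gus is a knight.
Then no assignment of the remaining roles makes every statement match its speaker's type — contradiction.
So Gus is a knave.
With that fixed, Kofi's statement is true, so Kofi is a knight.
With that fixed, Goran's statement is true, so Goran is a knight.
Consider Ivan. Suppose Ivan is a knave.
Then no assignment of the remaining roles makes every statement match its speaker's type — contradiction.
So Ivan is a knight.
Consider Ines. Suppose Ines is a knight.
Then Gus's statement comes out true, contradicting Gus being a knave.
So Ines is a knave.

Gus: knave, Ivan: knight, Goran: knight, Ines: knave, Kofi: knight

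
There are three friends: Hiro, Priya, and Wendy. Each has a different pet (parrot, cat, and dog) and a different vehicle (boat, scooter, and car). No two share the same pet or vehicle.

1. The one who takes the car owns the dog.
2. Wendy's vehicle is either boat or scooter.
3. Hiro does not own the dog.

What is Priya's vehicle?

With clues 1–3, boat and scooter are impossible for Priya's vehicle.
That leaves car.

car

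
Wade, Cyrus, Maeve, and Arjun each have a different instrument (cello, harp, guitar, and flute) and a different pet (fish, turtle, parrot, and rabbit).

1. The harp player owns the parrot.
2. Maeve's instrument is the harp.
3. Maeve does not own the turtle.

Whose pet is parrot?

Maeve

With clues 1–2, Arjun, Cyrus, and Wade are impossible for the one with pet parrot.
That leaves Maeve.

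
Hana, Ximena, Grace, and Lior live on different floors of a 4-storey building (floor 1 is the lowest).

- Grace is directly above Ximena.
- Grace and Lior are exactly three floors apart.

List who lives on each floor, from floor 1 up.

From clue 1: Ximena is in {1,2,3}.
From clues 1–2: Lior → floor 1, Hana → floor 2, Ximena → floor 3, Grace → floor 4.

Lior, Hana, Ximena, Grace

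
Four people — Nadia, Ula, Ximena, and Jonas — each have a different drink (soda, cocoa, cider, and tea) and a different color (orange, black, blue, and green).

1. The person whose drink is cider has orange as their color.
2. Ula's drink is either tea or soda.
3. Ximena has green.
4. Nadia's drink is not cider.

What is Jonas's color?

With clues 1–3, green is impossible for Jonas's color.
With clues 1–4, black and blue are impossible for Jonas's color.
That leaves orange.

orange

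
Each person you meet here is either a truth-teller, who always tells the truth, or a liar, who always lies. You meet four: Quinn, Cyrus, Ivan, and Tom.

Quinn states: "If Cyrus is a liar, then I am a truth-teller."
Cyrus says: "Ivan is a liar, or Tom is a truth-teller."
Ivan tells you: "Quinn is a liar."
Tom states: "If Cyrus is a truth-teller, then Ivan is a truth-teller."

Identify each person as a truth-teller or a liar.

Consider Quinn. Suppose Quinn is a liar.
Then no assignment of the remaining roles makes every statement match its speaker's type — contradiction.
So Quinn is a truth-teller.
With that fixed, Ivan's statement is false, so Ivan is a liar.
With that fixed, Cyrus's statement is true, so Cyrus is a truth-teller.
With that fixed, Tom's statement is false, so Tom is a liar.

Quinn: truth-teller, Cyrus: truth-teller, Ivan: liar, Tom: liar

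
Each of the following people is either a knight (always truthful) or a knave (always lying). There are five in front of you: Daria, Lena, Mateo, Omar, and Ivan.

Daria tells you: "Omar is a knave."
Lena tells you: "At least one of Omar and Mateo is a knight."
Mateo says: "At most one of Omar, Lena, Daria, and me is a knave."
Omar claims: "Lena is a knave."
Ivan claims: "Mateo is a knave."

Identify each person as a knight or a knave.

Consider Daria. Suppose Daria is a knave.
Then no assignment of the remaining roles makes every statement match its speaker's type — contradiction.
So Daria is a knight.
Consider Lena. Suppose Lena is a knave.
Then no assignment of the remaining roles makes every statement match its speaker's type — contradiction.
So Lena is a knight.
With that fixed, Omar's statement is false, so Omar is a knave.
Consider Mateo. Suppose Mateo is a knave.
Then Lena's statement comes out false, contradicting Lena being a knight.
So Mateo is a knight.
With that fixed, Ivan's statement is false, so Ivan is a knave.

Daria: knight, Lena: knight, Mateo: knight, Omar: knave, Ivan: knave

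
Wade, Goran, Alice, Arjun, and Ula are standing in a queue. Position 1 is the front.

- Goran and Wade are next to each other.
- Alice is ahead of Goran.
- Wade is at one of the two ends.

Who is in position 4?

Goran

With clues 1–2, Alice is ruled out for position 4.
With clues 1–3, Arjun, Ula, and Wade are ruled out for position 4.
So position 4 is Goran.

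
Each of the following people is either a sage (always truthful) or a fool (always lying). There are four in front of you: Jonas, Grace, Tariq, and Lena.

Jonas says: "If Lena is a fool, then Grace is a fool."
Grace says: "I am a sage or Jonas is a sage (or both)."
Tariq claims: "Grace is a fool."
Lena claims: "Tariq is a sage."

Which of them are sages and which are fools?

Jonas: fool, Grace: sage, Tariq: fool, Lena: fool

Consider Jonas. Suppose Jonas is a sage.
Then no assignment of the remaining roles makes every statement match its speaker's type — contradiction.
So Jonas is a fool.
Consider Grace. Suppose Grace is a fool.
Then Jonas's statement comes out true, contradicting Jonas being a fool.
So Grace is a sage.
With that fixed, Tariq's statement is false, so Tariq is a fool.
With that fixed, Lena's statement is false, so Lena is a fool.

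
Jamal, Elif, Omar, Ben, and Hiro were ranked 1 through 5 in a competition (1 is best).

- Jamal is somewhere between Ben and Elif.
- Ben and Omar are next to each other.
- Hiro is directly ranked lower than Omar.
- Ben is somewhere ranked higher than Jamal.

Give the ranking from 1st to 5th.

From clue 1: Jamal is in {2,3,4}.
From clues 1–3: Jamal is in {2,4}.
From clues 1–4: Ben → rank 1, Omar → rank 2, Hiro → rank 3, Jamal → rank 4, Elif → rank 5.

Ben, Omar, Hiro, Jamal, Elif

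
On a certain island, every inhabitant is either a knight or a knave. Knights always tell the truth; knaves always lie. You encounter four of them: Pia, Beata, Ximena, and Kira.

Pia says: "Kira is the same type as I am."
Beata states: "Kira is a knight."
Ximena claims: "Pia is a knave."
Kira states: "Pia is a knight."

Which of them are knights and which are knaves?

Consider Pia. Suppose Pia is a knave.
Then no assignment of the remaining roles makes every statement match its speaker's type — contradiction.
So Pia is a knight.
With that fixed, Ximena's statement is false, so Ximena is a knave.
With that fixed, Kira's statement is true, so Kira is a knight.
With that fixed, Beata's statement is true, so Beata is a knight.

Pia: knight, Beata: knight, Ximena: knave, Kira: knight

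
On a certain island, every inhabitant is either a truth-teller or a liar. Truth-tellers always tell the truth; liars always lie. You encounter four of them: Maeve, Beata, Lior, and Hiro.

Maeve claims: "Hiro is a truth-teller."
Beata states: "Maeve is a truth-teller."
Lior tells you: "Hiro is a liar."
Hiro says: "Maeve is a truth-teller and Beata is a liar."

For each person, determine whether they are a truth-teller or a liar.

Consider Maeve. Suppose Maeve is a truth-teller.
Then no assignment of the remaining roles makes every statement match its speaker's type — contradiction.
So Maeve is a liar.
With that fixed, Beata's statement is false, so Beata is a liar.
With that fixed, Hiro's statement is false, so Hiro is a liar.
With that fixed, Lior's statement is true, so Lior is a truth-teller.

Maeve: liar, Beata: liar, Lior: truth-teller, Hiro: liar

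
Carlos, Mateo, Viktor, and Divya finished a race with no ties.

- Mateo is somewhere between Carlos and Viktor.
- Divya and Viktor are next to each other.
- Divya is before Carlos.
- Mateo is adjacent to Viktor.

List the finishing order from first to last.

Divya, Viktor, Mateo, Carlos

From clue 1: Mateo is in {2,3}.
From clues 1–2: Carlos is in {1,4}.
From clues 1–3: Mateo → place 3, Carlos → place 4.
From clues 1–4: Divya → place 1, Viktor → place 2.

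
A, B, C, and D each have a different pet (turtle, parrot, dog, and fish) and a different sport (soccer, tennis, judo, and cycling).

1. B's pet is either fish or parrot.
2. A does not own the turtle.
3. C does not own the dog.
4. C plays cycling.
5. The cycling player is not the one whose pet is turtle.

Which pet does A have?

dog

With clues 1–2, turtle is impossible for A's pet.
With clues 1–5, fish and parrot are impossible for A's pet.
That leaves dog.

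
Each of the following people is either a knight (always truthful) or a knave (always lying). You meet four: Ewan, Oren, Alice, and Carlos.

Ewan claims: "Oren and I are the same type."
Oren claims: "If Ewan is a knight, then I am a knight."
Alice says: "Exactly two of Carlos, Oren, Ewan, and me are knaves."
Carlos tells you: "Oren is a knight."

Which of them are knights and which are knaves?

Ewan: knight, Oren: knight, Alice: knave, Carlos: knight

Consider Ewan. Suppose Ewan is a knave.
Then no assignment of the remaining roles makes every statement match its speaker's type — contradiction.
So Ewan is a knight.
Consider Oren. Suppose Oren is a knave.
Then Ewan's statement comes out false, contradicting Ewan being a knight.
So Oren is a knight.
With that fixed, Carlos's statement is true, so Carlos is a knight.
With that fixed, Alice's statement is false, so Alice is a knave.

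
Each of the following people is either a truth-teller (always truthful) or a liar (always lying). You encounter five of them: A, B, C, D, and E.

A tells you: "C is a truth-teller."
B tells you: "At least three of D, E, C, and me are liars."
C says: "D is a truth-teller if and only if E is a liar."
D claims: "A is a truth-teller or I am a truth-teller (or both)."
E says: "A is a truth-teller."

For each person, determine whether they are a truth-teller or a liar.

Consider A. Suppose A is a truth-teller.
Then no assignment of the remaining roles makes every statement match its speaker's type — contradiction.
So A is a liar.
With that fixed, E's statement is false, so E is a liar.
Consider B. Suppose B is a liar.
Then no assignment of the remaining roles makes every statement match its speaker's type — contradiction.
So B is a truth-teller.
Consider C. Suppose C is a truth-teller.
Then A's statement comes out true, contradicting A being a liar.
So C is a liar.
Consider D. Suppose D is a truth-teller.
Then B's statement comes out false, contradicting B being a truth-teller.
So D is a liar.

A: liar, B: truth-teller, C: liar, D: liar, E: liar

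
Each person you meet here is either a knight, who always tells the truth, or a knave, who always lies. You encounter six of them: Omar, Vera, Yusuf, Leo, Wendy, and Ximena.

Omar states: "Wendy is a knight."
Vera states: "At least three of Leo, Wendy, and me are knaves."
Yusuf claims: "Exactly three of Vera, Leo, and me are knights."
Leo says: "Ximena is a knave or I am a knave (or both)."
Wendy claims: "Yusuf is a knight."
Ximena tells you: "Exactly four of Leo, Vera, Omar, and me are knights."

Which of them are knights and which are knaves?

Omar: knave, Vera: knave, Yusuf: knave, Leo: knight, Wendy: knave, Ximena: knave

Consider Omar. Suppose Omar is a knight.
Then no assignment of the remaining roles makes every statement match its speaker's type — contradiction.
So Omar is a knave.
With that fixed, Ximena's statement is false, so Ximena is a knave.
With that fixed, Leo's statement is true, so Leo is a knight.
With that fixed, Vera's statement is false, so Vera is a knave.
With that fixed, Yusuf's statement is false, so Yusuf is a knave.
With that fixed, Wendy's statement is false, so Wendy is a knave.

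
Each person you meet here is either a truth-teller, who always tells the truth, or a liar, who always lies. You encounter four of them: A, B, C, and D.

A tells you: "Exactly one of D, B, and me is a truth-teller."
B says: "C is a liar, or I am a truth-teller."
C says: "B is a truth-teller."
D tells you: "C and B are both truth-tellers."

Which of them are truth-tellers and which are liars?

A: liar, B: truth-teller, C: truth-teller, D: truth-teller

Consider A. Suppose A is a truth-teller.
Then no assignment of the remaining roles makes every statement match its speaker's type — contradiction.
So A is a liar.
Consider B. Suppose B is a liar.
Then no assignment of the remaining roles makes every statement match its speaker's type — contradiction.
So B is a truth-teller.
With that fixed, C's statement is true, so C is a truth-teller.
With that fixed, D's statement is true, so D is a truth-teller.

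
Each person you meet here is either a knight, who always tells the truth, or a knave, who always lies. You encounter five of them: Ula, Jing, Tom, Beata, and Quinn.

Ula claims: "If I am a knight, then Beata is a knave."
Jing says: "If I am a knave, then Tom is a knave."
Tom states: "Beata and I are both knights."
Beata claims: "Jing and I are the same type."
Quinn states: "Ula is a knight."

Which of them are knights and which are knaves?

Ula: knight, Jing: knight, Tom: knave, Beata: knave, Quinn: knight

Consider Ula. Suppose Ula is a knave.
Then Ula's own statement would have to be false, but it can't be — contradiction.
So Ula is a knight.
With that fixed, Quinn's statement is true, so Quinn is a knight.
Consider Jing. Suppose Jing is a knave.
Then whichever role Beata has, Beata's statement has the wrong truth value — contradiction.
So Jing is a knight.
Consider Tom. Suppose Tom is a knight.
Then no assignment of the remaining roles makes every statement match its speaker's type — contradiction.
So Tom is a knave.
Consider Beata. Suppose Beata is a knight.
Then Ula's statement comes out false, contradicting Ula being a knight.
So Beata is a knave.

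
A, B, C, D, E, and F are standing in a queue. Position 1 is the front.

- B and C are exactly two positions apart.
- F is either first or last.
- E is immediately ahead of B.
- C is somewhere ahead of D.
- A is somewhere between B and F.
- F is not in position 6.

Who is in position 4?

With clues 1–2, F is ruled out for position 4.
With clues 1–5, B is ruled out for position 4.
With clues 1–6, A, C, and D are ruled out for position 4.
So position 4 is E.

E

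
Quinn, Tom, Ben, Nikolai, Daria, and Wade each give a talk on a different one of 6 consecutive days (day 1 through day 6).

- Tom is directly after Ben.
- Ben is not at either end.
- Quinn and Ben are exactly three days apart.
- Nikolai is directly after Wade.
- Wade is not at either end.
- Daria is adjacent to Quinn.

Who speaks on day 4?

With clues 1–3, Quinn is ruled out for day 4.
With clues 1–4, Daria and Wade are ruled out for day 4.
With clues 1–5, Tom is ruled out for day 4.
With clues 1–6, Ben is ruled out for day 4.
So day 4 is Nikolai.

Nikolai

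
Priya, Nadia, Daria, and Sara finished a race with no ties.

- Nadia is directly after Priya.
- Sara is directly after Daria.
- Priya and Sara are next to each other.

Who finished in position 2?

Sara

With clues 1–2, Daria and Priya are ruled out for place 2.
With clues 1–3, Nadia is ruled out for place 2.
So place 2 is Sara.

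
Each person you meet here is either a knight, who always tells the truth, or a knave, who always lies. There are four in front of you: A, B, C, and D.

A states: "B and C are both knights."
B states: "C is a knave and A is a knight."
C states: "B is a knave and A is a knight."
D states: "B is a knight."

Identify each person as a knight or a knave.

A: knave, B: knave, C: knave, D: knave

Consider A. Suppose A is a knight.
Then no assignment of the remaining roles makes every statement match its speaker's type — contradiction.
So A is a knave.
With that fixed, B's statement is false, so B is a knave.
With that fixed, C's statement is false, so C is a knave.
With that fixed, D's statement is false, so D is a knave.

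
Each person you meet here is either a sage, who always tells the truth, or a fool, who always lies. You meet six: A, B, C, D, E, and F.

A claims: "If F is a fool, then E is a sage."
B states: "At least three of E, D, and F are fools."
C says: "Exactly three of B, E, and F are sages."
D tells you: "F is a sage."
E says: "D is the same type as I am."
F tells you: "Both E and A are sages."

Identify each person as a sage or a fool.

A: sage, B: fool, C: fool, D: sage, E: sage, F: sage

Consider A. Suppose A is a fool.
Then no assignment of the remaining roles makes every statement match its speaker's type — contradiction.
So A is a sage.
Consider B. Suppose B is a sage.
Then no assignment of the remaining roles makes every statement match its speaker's type — contradiction.
So B is a fool.
With that fixed, C's statement is false, so C is a fool.
Consider D. Suppose D is a fool.
Then whichever role E has, E's statement has the wrong truth value — contradiction.
So D is a sage.
Consider E. Suppose E is a fool.
Then no assignment of the remaining roles makes every statement match its speaker's type — contradiction.
So E is a sage.
With that fixed, F's statement is true, so F is a sage.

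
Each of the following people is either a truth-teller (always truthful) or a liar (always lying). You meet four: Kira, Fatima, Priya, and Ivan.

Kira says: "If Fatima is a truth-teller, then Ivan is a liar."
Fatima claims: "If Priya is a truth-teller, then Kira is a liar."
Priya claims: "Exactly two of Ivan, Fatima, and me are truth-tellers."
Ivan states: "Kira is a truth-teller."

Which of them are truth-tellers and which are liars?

Kira: truth-teller, Fatima: liar, Priya: truth-teller, Ivan: truth-teller

Consider Kira. Suppose Kira is a liar.
Then no assignment of the remaining roles makes every statement match its speaker's type — contradiction.
So Kira is a truth-teller.
With that fixed, Ivan's statement is true, so Ivan is a truth-teller.
Consider Fatima. Suppose Fatima is a truth-teller.
Then Kira's statement comes out false, contradicting Kira being a truth-teller.
So Fatima is a liar.
Consider Priya. Suppose Priya is a liar.
Then Fatima's statement comes out true, contradicting Fatima being a liar.
So Priya is a truth-teller.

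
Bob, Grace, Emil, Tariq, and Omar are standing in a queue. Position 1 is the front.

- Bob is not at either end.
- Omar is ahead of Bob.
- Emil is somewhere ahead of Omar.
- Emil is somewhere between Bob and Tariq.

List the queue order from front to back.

Tariq, Emil, Omar, Bob, Grace

From clue 1: Bob is in {2,3,4}.
From clues 1–3: Bob is in {3,4}.
From clues 1–4: Tariq → position 1, Emil → position 2, Omar → position 3, Bob → position 4, Grace → position 5.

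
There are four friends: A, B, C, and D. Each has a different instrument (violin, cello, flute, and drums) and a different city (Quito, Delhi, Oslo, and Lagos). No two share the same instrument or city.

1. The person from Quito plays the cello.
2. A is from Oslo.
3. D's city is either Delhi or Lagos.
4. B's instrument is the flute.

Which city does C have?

With clues 1–2, Oslo is impossible for C's city.
With clues 1–4, Delhi and Lagos are impossible for C's city.
That leaves Quito.

Quito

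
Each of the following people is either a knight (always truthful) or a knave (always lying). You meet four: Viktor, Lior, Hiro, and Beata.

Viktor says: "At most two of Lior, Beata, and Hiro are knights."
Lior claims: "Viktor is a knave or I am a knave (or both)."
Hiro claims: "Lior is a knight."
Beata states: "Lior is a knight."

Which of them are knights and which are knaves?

Viktor: knave, Lior: knight, Hiro: knight, Beata: knight

Consider Viktor. Suppose Viktor is a knight.
Then whichever role Lior has, Lior's statement has the wrong truth value — contradiction.
So Viktor is a knave.
With that fixed, Lior's statement is true, so Lior is a knight.
With that fixed, Hiro's statement is true, so Hiro is a knight.
With that fixed, Beata's statement is true, so Beata is a knight.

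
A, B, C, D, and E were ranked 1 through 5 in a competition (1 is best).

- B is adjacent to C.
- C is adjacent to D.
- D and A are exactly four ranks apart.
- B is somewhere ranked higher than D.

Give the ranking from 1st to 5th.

A, E, B, C, D

From clues 1–2: C is in {2,3,4}.
From clues 1–3: B → rank 3.
From clues 1–4: A → rank 1, E → rank 2, C → rank 4, D → rank 5.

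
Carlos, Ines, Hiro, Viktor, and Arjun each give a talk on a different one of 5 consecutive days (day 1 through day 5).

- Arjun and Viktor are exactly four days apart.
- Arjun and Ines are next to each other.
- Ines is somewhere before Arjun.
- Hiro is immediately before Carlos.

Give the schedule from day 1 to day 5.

From clue 1: Viktor is in {1,5}.
From clues 1–2: Ines is in {2,4}.
From clues 1–3: Viktor → day 1, Ines → day 4, Arjun → day 5.
From clues 1–4: Hiro → day 2, Carlos → day 3.

Viktor, Hiro, Carlos, Ines, Arjun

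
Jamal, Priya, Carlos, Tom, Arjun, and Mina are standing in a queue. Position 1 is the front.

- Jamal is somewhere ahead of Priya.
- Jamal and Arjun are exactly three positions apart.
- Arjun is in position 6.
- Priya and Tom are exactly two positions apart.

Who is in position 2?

Tom

With clues 1–3, Arjun, Jamal, and Priya are ruled out for position 2.
With clues 1–4, Carlos and Mina are ruled out for position 2.
So position 2 is Tom.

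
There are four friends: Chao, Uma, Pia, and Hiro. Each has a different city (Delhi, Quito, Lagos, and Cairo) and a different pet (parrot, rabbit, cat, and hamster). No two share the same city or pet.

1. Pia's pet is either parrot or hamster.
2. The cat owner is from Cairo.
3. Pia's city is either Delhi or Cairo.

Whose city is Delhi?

Pia

With clues 1–3, Chao, Hiro, and Uma are impossible for the one with city Delhi.
That leaves Pia.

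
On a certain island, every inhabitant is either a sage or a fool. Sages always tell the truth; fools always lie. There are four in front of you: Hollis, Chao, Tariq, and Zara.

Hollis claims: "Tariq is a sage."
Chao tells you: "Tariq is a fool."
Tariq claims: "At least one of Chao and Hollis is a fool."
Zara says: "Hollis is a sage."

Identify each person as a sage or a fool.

Hollis: sage, Chao: fool, Tariq: sage, Zara: sage

Consider Hollis. Suppose Hollis is a fool.
Then no assignment of the remaining roles makes every statement match its speaker's type — contradiction.
So Hollis is a sage.
With that fixed, Zara's statement is true, so Zara is a sage.
Consider Chao. Suppose Chao is a sage.
Then no assignment of the remaining roles makes every statement match its speaker's type — contradiction.
So Chao is a fool.
With that fixed, Tariq's statement is true, so Tariq is a sage.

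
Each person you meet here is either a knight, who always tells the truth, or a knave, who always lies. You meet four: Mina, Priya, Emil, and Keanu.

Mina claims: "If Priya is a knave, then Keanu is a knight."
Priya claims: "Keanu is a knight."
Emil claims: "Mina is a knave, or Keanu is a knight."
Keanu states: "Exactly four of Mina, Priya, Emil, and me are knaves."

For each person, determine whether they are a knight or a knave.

Consider Mina. Suppose Mina is a knight.
Then no assignment of the remaining roles makes every statement match its speaker's type — contradiction.
So Mina is a knave.
With that fixed, Emil's statement is true, so Emil is a knight.
With that fixed, Keanu's statement is false, so Keanu is a knave.
With that fixed, Priya's statement is false, so Priya is a knave.

Mina: knave, Priya: knave, Emil: knight, Keanu: knave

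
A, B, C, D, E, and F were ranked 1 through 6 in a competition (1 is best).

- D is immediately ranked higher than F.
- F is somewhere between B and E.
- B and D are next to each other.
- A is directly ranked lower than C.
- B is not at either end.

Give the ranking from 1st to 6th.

C, A, B, D, F, E

From clue 1: D is in {1,2,3,4,5}.
From clues 1–2: D is in {2,3,4}.
From clues 1–3: B is in {1,2,3}.
From clues 1–4: B is in {1,3}.
From clues 1–5: C → rank 1, A → rank 2, B → rank 3, D → rank 4, F → rank 5, E → rank 6.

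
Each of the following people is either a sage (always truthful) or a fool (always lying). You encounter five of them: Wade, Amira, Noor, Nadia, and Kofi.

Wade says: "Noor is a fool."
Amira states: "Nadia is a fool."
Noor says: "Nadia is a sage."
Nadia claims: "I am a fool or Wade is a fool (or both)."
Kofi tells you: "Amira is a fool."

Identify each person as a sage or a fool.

Wade: fool, Amira: fool, Noor: sage, Nadia: sage, Kofi: sage

Consider Wade. Suppose Wade is a sage.
Then whichever role Nadia has, Nadia's statement has the wrong truth value — contradiction.
So Wade is a fool.
With that fixed, Nadia's statement is true, so Nadia is a sage.
With that fixed, Amira's statement is false, so Amira is a fool.
With that fixed, Noor's statement is true, so Noor is a sage.
With that fixed, Kofi's statement is true, so Kofi is a sage.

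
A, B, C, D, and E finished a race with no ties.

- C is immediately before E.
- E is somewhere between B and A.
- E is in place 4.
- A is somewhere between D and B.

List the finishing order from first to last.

From clue 1: C is in {1,2,3,4}.
From clues 1–2: C is in {2,3}.
From clues 1–3: C → place 3, E → place 4.
From clues 1–4: D → place 1, A → place 2, B → place 5.

D, A, C, E, B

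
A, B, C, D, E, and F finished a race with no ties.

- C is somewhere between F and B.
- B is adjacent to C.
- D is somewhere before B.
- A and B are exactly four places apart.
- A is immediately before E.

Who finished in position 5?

With clues 1–3, D is ruled out for place 5.
With clues 1–4, A is ruled out for place 5.
With clues 1–5, B, E, and F are ruled out for place 5.
So place 5 is C.

C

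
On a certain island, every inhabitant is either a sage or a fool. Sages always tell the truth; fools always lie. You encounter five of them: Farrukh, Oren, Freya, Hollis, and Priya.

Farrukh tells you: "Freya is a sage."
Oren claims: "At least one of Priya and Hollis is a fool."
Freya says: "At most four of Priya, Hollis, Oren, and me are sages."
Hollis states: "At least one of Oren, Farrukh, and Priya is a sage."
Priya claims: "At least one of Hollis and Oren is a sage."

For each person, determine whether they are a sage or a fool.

Farrukh: sage, Oren: fool, Freya: sage, Hollis: sage, Priya: sage

Regardless of anyone's role, Freya's statement is true, so Freya is a sage.
With that fixed, Farrukh's statement is true, so Farrukh is a sage.
With that fixed, Hollis's statement is true, so Hollis is a sage.
With that fixed, Priya's statement is true, so Priya is a sage.
With that fixed, Oren's statement is false, so Oren is a fool.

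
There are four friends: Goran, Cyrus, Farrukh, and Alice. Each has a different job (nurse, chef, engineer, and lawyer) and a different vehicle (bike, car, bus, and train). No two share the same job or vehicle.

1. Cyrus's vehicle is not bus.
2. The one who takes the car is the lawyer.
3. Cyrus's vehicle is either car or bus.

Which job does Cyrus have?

lawyer

With clues 1–3, chef, engineer, and nurse are impossible for Cyrus's job.
That leaves lawyer.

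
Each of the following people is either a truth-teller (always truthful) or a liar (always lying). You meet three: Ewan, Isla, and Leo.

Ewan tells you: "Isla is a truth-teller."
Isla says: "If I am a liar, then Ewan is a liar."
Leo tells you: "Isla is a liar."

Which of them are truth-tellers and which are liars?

Ewan: truth-teller, Isla: truth-teller, Leo: liar

Consider Ewan. Suppose Ewan is a liar.
Then no assignment of the remaining roles makes every statement match its speaker's type — contradiction.
So Ewan is a truth-teller.
Consider Isla. Suppose Isla is a liar.
Then Ewan's statement comes out false, contradicting Ewan being a truth-teller.
So Isla is a truth-teller.
With that fixed, Leo's statement is false, so Leo is a liar.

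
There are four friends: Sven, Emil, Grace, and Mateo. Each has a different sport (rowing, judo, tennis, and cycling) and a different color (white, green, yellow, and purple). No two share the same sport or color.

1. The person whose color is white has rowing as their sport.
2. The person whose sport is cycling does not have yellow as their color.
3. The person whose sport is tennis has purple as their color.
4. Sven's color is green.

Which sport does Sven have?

With clues 1–4, judo, rowing, and tennis are impossible for Sven's sport.
That leaves cycling.

cycling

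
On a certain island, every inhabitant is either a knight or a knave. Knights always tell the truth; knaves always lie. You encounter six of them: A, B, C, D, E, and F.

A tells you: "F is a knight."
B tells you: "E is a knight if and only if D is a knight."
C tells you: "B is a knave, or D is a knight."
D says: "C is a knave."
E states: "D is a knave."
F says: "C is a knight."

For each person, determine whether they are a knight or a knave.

Consider A. Suppose A is a knave.
Then no assignment of the remaining roles makes every statement match its speaker's type — contradiction.
So A is a knight.
Consider B. Suppose B is a knight.
Then no assignment of the remaining roles makes every statement match its speaker's type — contradiction.
So B is a knave.
With that fixed, C's statement is true, so C is a knight.
With that fixed, D's statement is false, so D is a knave.
With that fixed, E's statement is true, so E is a knight.
With that fixed, F's statement is true, so F is a knight.

A: knight, B: knave, C: knight, D: knave, E: knight, F: knight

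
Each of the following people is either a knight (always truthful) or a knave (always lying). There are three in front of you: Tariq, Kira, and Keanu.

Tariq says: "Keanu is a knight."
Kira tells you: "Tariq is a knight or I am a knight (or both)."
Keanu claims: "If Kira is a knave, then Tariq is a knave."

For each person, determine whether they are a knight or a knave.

Tariq: knight, Kira: knight, Keanu: knight

Consider Tariq. Suppose Tariq is a knave.
Then no assignment of the remaining roles makes every statement match its speaker's type — contradiction.
So Tariq is a knight.
With that fixed, Kira's statement is true, so Kira is a knight.
With that fixed, Keanu's statement is true, so Keanu is a knight.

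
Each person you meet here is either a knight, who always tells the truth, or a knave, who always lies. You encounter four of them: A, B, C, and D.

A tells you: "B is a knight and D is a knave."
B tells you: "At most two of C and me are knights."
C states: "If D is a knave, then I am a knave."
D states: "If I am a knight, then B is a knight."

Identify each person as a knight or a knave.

Regardless of anyone's role, B's statement is true, so B is a knight.
With that fixed, D's statement is true, so D is a knight.
With that fixed, A's statement is false, so A is a knave.
With that fixed, C's statement is true, so C is a knight.

A: knave, B: knight, C: knight, D: knight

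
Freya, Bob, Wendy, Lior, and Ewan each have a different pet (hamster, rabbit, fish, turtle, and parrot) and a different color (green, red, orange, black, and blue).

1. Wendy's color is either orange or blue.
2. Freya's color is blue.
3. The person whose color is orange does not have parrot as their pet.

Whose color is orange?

Wendy

With clues 1–2, Bob, Ewan, Freya, and Lior are impossible for the one with color orange.
That leaves Wendy.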